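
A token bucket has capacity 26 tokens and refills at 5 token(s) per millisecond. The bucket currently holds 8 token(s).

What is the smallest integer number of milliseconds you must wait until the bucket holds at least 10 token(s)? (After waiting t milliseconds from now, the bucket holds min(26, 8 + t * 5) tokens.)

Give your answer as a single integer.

Need 8 + t * 5 >= 10, so t >= 2/5.
Smallest integer t = ceil(2/5) = 1.

Answer: 1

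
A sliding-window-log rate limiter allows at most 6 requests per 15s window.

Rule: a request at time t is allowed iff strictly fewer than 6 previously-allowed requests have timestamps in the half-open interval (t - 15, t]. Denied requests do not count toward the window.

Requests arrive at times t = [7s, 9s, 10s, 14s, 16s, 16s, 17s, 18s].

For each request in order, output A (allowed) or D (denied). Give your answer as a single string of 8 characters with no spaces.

Tracking allowed requests in the window:
  req#1 t=7s: ALLOW
  req#2 t=9s: ALLOW
  req#3 t=10s: ALLOW
  req#4 t=14s: ALLOW
  req#5 t=16s: ALLOW
  req#6 t=16s: ALLOW
  req#7 t=17s: DENY
  req#8 t=18s: DENY

Answer: AAAAAADD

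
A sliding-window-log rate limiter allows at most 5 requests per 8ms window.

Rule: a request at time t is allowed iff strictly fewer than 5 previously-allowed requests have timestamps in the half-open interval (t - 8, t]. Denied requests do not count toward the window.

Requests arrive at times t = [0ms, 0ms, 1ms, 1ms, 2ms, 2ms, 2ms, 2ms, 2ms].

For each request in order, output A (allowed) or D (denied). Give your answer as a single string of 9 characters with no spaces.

Tracking allowed requests in the window:
  req#1 t=0ms: ALLOW
  req#2 t=0ms: ALLOW
  req#3 t=1ms: ALLOW
  req#4 t=1ms: ALLOW
  req#5 t=2ms: ALLOW
  req#6 t=2ms: DENY
  req#7 t=2ms: DENY
  req#8 t=2ms: DENY
  req#9 t=2ms: DENY

Answer: AAAAADDDD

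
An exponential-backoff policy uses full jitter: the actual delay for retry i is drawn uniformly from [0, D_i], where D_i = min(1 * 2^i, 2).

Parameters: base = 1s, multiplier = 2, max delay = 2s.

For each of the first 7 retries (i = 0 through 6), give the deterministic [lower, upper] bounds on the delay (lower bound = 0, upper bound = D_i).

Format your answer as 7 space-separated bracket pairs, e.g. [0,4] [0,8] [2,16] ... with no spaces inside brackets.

Computing bounds per retry:
  i=0: D_i=min(1*2^0,2)=1, bounds=[0,1]
  i=1: D_i=min(1*2^1,2)=2, bounds=[0,2]
  i=2: D_i=min(1*2^2,2)=2, bounds=[0,2]
  i=3: D_i=min(1*2^3,2)=2, bounds=[0,2]
  i=4: D_i=min(1*2^4,2)=2, bounds=[0,2]
  i=5: D_i=min(1*2^5,2)=2, bounds=[0,2]
  i=6: D_i=min(1*2^6,2)=2, bounds=[0,2]

Answer: [0,1] [0,2] [0,2] [0,2] [0,2] [0,2] [0,2]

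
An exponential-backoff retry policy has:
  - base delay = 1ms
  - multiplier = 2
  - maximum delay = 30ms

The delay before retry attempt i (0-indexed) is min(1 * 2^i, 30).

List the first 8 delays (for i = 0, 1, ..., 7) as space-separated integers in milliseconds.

Answer: 1 2 4 8 16 30 30 30

Derivation:
Computing each delay:
  i=0: min(1*2^0, 30) = 1
  i=1: min(1*2^1, 30) = 2
  i=2: min(1*2^2, 30) = 4
  i=3: min(1*2^3, 30) = 8
  i=4: min(1*2^4, 30) = 16
  i=5: min(1*2^5, 30) = 30
  i=6: min(1*2^6, 30) = 30
  i=7: min(1*2^7, 30) = 30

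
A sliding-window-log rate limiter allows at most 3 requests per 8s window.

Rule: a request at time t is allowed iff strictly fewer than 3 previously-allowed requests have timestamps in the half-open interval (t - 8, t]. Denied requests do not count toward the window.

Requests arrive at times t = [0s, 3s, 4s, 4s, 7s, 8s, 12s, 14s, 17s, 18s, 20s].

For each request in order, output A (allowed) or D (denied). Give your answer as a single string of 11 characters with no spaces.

Tracking allowed requests in the window:
  req#1 t=0s: ALLOW
  req#2 t=3s: ALLOW
  req#3 t=4s: ALLOW
  req#4 t=4s: DENY
  req#5 t=7s: DENY
  req#6 t=8s: ALLOW
  req#7 t=12s: ALLOW
  req#8 t=14s: ALLOW
  req#9 t=17s: ALLOW
  req#10 t=18s: DENY
  req#11 t=20s: ALLOW

Answer: AAADDAAAADA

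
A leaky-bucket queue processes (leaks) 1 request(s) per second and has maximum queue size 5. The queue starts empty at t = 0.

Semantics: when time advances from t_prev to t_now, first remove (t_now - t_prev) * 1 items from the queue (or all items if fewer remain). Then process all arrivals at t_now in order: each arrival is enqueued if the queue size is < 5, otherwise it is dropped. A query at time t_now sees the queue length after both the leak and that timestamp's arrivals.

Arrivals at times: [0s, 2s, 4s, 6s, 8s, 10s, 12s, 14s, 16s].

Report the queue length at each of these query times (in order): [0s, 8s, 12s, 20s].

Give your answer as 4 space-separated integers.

Queue lengths at query times:
  query t=0s: backlog = 1
  query t=8s: backlog = 1
  query t=12s: backlog = 1
  query t=20s: backlog = 0

Answer: 1 1 1 0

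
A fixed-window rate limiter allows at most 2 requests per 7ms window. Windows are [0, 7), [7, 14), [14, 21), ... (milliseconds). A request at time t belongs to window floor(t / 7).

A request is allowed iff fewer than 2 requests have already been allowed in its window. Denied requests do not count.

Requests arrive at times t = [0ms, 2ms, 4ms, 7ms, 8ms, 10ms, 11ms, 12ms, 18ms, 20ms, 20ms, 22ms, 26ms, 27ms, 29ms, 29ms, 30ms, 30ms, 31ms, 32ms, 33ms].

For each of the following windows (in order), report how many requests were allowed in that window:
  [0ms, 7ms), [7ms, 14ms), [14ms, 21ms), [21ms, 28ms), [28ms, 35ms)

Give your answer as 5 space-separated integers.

Answer: 2 2 2 2 2

Derivation:
Processing requests:
  req#1 t=0ms (window 0): ALLOW
  req#2 t=2ms (window 0): ALLOW
  req#3 t=4ms (window 0): DENY
  req#4 t=7ms (window 1): ALLOW
  req#5 t=8ms (window 1): ALLOW
  req#6 t=10ms (window 1): DENY
  req#7 t=11ms (window 1): DENY
  req#8 t=12ms (window 1): DENY
  req#9 t=18ms (window 2): ALLOW
  req#10 t=20ms (window 2): ALLOW
  req#11 t=20ms (window 2): DENY
  req#12 t=22ms (window 3): ALLOW
  req#13 t=26ms (window 3): ALLOW
  req#14 t=27ms (window 3): DENY
  req#15 t=29ms (window 4): ALLOW
  req#16 t=29ms (window 4): ALLOW
  req#17 t=30ms (window 4): DENY
  req#18 t=30ms (window 4): DENY
  req#19 t=31ms (window 4): DENY
  req#20 t=32ms (window 4): DENY
  req#21 t=33ms (window 4): DENY

Allowed counts by window: 2 2 2 2 2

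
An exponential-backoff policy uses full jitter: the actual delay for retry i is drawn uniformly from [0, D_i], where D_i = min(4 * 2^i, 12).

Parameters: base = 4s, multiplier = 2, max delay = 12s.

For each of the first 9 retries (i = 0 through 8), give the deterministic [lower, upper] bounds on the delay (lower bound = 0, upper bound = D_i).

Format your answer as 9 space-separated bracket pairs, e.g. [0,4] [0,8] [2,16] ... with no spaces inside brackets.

Answer: [0,4] [0,8] [0,12] [0,12] [0,12] [0,12] [0,12] [0,12] [0,12]

Derivation:
Computing bounds per retry:
  i=0: D_i=min(4*2^0,12)=4, bounds=[0,4]
  i=1: D_i=min(4*2^1,12)=8, bounds=[0,8]
  i=2: D_i=min(4*2^2,12)=12, bounds=[0,12]
  i=3: D_i=min(4*2^3,12)=12, bounds=[0,12]
  i=4: D_i=min(4*2^4,12)=12, bounds=[0,12]
  i=5: D_i=min(4*2^5,12)=12, bounds=[0,12]
  i=6: D_i=min(4*2^6,12)=12, bounds=[0,12]
  i=7: D_i=min(4*2^7,12)=12, bounds=[0,12]
  i=8: D_i=min(4*2^8,12)=12, bounds=[0,12]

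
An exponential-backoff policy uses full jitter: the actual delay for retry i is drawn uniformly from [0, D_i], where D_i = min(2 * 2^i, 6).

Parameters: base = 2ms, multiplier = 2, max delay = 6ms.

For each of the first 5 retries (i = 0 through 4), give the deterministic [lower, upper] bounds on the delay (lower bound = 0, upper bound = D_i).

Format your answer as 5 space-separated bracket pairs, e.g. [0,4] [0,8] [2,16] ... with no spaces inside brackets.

Answer: [0,2] [0,4] [0,6] [0,6] [0,6]

Derivation:
Computing bounds per retry:
  i=0: D_i=min(2*2^0,6)=2, bounds=[0,2]
  i=1: D_i=min(2*2^1,6)=4, bounds=[0,4]
  i=2: D_i=min(2*2^2,6)=6, bounds=[0,6]
  i=3: D_i=min(2*2^3,6)=6, bounds=[0,6]
  i=4: D_i=min(2*2^4,6)=6, bounds=[0,6]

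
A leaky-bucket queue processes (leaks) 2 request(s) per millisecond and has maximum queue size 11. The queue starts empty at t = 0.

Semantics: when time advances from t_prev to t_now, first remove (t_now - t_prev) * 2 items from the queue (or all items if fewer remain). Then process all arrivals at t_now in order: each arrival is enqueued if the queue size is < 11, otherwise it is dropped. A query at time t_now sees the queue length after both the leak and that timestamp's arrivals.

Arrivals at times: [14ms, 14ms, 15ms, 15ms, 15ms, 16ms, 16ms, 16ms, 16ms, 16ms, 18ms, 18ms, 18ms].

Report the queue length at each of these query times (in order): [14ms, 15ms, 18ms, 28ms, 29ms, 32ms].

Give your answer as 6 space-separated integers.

Queue lengths at query times:
  query t=14ms: backlog = 2
  query t=15ms: backlog = 3
  query t=18ms: backlog = 5
  query t=28ms: backlog = 0
  query t=29ms: backlog = 0
  query t=32ms: backlog = 0

Answer: 2 3 5 0 0 0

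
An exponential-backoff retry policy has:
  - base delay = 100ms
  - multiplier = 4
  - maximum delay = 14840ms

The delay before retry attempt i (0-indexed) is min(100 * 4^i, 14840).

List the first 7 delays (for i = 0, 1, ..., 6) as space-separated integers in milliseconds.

Computing each delay:
  i=0: min(100*4^0, 14840) = 100
  i=1: min(100*4^1, 14840) = 400
  i=2: min(100*4^2, 14840) = 1600
  i=3: min(100*4^3, 14840) = 6400
  i=4: min(100*4^4, 14840) = 14840
  i=5: min(100*4^5, 14840) = 14840
  i=6: min(100*4^6, 14840) = 14840

Answer: 100 400 1600 6400 14840 14840 14840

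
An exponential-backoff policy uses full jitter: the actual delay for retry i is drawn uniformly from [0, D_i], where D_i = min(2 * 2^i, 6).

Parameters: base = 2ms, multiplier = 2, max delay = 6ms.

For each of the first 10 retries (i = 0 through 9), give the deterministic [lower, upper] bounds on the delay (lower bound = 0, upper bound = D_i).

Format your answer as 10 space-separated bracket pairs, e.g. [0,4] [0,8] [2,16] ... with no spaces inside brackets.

Answer: [0,2] [0,4] [0,6] [0,6] [0,6] [0,6] [0,6] [0,6] [0,6] [0,6]

Derivation:
Computing bounds per retry:
  i=0: D_i=min(2*2^0,6)=2, bounds=[0,2]
  i=1: D_i=min(2*2^1,6)=4, bounds=[0,4]
  i=2: D_i=min(2*2^2,6)=6, bounds=[0,6]
  i=3: D_i=min(2*2^3,6)=6, bounds=[0,6]
  i=4: D_i=min(2*2^4,6)=6, bounds=[0,6]
  i=5: D_i=min(2*2^5,6)=6, bounds=[0,6]
  i=6: D_i=min(2*2^6,6)=6, bounds=[0,6]
  i=7: D_i=min(2*2^7,6)=6, bounds=[0,6]
  i=8: D_i=min(2*2^8,6)=6, bounds=[0,6]
  i=9: D_i=min(2*2^9,6)=6, bounds=[0,6]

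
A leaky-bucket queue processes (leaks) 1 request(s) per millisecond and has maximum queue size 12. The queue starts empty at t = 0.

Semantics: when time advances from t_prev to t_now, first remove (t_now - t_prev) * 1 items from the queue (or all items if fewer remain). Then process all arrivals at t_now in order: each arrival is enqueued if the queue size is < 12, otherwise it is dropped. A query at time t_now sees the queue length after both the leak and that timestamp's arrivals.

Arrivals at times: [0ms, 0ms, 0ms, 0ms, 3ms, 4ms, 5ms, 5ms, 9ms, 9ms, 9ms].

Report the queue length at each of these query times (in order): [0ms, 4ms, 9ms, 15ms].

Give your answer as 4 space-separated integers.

Queue lengths at query times:
  query t=0ms: backlog = 4
  query t=4ms: backlog = 2
  query t=9ms: backlog = 3
  query t=15ms: backlog = 0

Answer: 4 2 3 0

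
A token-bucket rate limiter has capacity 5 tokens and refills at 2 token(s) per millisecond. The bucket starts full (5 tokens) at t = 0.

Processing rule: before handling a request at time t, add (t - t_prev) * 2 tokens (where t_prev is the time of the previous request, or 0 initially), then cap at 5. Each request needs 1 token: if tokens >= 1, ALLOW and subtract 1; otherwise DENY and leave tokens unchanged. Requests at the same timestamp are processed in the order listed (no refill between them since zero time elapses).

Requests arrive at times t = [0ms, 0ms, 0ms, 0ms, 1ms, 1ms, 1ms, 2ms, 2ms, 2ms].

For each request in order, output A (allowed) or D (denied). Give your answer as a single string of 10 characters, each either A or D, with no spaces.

Answer: AAAAAAAAAD

Derivation:
Simulating step by step:
  req#1 t=0ms: ALLOW
  req#2 t=0ms: ALLOW
  req#3 t=0ms: ALLOW
  req#4 t=0ms: ALLOW
  req#5 t=1ms: ALLOW
  req#6 t=1ms: ALLOW
  req#7 t=1ms: ALLOW
  req#8 t=2ms: ALLOW
  req#9 t=2ms: ALLOW
  req#10 t=2ms: DENY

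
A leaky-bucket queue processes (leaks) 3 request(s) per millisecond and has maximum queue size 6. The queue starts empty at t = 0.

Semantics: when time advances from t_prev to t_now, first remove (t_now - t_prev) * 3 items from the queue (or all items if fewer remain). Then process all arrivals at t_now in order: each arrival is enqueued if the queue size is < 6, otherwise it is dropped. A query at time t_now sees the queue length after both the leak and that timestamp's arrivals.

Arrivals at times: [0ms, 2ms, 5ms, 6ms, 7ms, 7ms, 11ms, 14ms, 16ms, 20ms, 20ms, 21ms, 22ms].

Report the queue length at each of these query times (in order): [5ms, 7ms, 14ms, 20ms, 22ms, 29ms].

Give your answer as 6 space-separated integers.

Queue lengths at query times:
  query t=5ms: backlog = 1
  query t=7ms: backlog = 2
  query t=14ms: backlog = 1
  query t=20ms: backlog = 2
  query t=22ms: backlog = 1
  query t=29ms: backlog = 0

Answer: 1 2 1 2 1 0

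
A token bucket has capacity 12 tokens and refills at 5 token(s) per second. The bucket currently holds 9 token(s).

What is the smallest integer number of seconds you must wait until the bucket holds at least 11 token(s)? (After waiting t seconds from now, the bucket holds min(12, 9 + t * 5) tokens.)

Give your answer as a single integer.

Answer: 1

Derivation:
Need 9 + t * 5 >= 11, so t >= 2/5.
Smallest integer t = ceil(2/5) = 1.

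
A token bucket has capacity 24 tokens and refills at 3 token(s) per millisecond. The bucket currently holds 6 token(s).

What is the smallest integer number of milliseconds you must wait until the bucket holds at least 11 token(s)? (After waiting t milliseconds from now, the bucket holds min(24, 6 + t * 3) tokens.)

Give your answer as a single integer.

Answer: 2

Derivation:
Need 6 + t * 3 >= 11, so t >= 5/3.
Smallest integer t = ceil(5/3) = 2.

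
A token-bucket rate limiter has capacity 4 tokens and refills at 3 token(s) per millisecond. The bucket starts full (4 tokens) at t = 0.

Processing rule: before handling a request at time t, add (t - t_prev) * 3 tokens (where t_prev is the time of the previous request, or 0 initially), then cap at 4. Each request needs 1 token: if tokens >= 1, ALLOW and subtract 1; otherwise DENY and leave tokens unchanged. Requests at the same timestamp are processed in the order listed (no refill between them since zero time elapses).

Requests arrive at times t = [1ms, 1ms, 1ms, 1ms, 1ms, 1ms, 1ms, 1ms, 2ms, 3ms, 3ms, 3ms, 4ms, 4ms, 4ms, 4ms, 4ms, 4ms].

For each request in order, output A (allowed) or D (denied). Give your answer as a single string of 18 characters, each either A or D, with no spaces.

Simulating step by step:
  req#1 t=1ms: ALLOW
  req#2 t=1ms: ALLOW
  req#3 t=1ms: ALLOW
  req#4 t=1ms: ALLOW
  req#5 t=1ms: DENY
  req#6 t=1ms: DENY
  req#7 t=1ms: DENY
  req#8 t=1ms: DENY
  req#9 t=2ms: ALLOW
  req#10 t=3ms: ALLOW
  req#11 t=3ms: ALLOW
  req#12 t=3ms: ALLOW
  req#13 t=4ms: ALLOW
  req#14 t=4ms: ALLOW
  req#15 t=4ms: ALLOW
  req#16 t=4ms: ALLOW
  req#17 t=4ms: DENY
  req#18 t=4ms: DENY

Answer: AAAADDDDAAAAAAAADD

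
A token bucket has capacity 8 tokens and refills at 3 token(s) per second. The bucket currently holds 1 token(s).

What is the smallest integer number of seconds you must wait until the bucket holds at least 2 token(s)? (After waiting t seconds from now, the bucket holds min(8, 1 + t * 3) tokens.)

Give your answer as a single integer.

Answer: 1

Derivation:
Need 1 + t * 3 >= 2, so t >= 1/3.
Smallest integer t = ceil(1/3) = 1.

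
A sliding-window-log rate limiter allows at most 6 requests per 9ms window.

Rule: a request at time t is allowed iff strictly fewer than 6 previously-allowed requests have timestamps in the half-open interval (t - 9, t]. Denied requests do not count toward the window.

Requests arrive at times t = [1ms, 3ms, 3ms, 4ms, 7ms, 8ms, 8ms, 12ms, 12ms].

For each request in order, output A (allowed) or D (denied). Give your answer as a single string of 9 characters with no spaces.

Tracking allowed requests in the window:
  req#1 t=1ms: ALLOW
  req#2 t=3ms: ALLOW
  req#3 t=3ms: ALLOW
  req#4 t=4ms: ALLOW
  req#5 t=7ms: ALLOW
  req#6 t=8ms: ALLOW
  req#7 t=8ms: DENY
  req#8 t=12ms: ALLOW
  req#9 t=12ms: ALLOW

Answer: AAAAAADAA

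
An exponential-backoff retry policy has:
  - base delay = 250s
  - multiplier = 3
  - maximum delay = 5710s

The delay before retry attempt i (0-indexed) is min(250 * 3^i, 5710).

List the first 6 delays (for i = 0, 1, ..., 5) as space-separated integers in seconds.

Computing each delay:
  i=0: min(250*3^0, 5710) = 250
  i=1: min(250*3^1, 5710) = 750
  i=2: min(250*3^2, 5710) = 2250
  i=3: min(250*3^3, 5710) = 5710
  i=4: min(250*3^4, 5710) = 5710
  i=5: min(250*3^5, 5710) = 5710

Answer: 250 750 2250 5710 5710 5710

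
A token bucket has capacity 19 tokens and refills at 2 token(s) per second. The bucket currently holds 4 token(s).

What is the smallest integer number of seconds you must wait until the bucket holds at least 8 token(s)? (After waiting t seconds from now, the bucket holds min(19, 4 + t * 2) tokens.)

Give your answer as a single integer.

Need 4 + t * 2 >= 8, so t >= 4/2.
Smallest integer t = ceil(4/2) = 2.

Answer: 2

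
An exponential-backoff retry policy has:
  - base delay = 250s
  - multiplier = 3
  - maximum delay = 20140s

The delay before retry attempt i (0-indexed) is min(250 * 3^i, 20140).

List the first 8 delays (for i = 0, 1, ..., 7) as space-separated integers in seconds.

Computing each delay:
  i=0: min(250*3^0, 20140) = 250
  i=1: min(250*3^1, 20140) = 750
  i=2: min(250*3^2, 20140) = 2250
  i=3: min(250*3^3, 20140) = 6750
  i=4: min(250*3^4, 20140) = 20140
  i=5: min(250*3^5, 20140) = 20140
  i=6: min(250*3^6, 20140) = 20140
  i=7: min(250*3^7, 20140) = 20140

Answer: 250 750 2250 6750 20140 20140 20140 20140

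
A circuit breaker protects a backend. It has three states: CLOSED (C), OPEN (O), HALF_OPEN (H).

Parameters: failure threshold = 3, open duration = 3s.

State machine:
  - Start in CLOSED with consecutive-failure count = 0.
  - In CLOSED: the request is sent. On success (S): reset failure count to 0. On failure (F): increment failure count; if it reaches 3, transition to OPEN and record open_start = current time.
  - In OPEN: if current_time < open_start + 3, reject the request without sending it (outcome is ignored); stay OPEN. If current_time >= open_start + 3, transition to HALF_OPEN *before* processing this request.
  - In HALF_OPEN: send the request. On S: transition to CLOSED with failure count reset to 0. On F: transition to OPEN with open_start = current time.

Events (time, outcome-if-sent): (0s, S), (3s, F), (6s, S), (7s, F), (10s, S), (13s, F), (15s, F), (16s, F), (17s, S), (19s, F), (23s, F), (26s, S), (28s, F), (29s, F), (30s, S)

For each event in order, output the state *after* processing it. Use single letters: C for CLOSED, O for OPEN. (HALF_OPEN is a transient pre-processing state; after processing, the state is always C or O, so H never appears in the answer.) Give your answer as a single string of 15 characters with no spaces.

Answer: CCCCCCCOOOOCCCC

Derivation:
State after each event:
  event#1 t=0s outcome=S: state=CLOSED
  event#2 t=3s outcome=F: state=CLOSED
  event#3 t=6s outcome=S: state=CLOSED
  event#4 t=7s outcome=F: state=CLOSED
  event#5 t=10s outcome=S: state=CLOSED
  event#6 t=13s outcome=F: state=CLOSED
  event#7 t=15s outcome=F: state=CLOSED
  event#8 t=16s outcome=F: state=OPEN
  event#9 t=17s outcome=S: state=OPEN
  event#10 t=19s outcome=F: state=OPEN
  event#11 t=23s outcome=F: state=OPEN
  event#12 t=26s outcome=S: state=CLOSED
  event#13 t=28s outcome=F: state=CLOSED
  event#14 t=29s outcome=F: state=CLOSED
  event#15 t=30s outcome=S: state=CLOSED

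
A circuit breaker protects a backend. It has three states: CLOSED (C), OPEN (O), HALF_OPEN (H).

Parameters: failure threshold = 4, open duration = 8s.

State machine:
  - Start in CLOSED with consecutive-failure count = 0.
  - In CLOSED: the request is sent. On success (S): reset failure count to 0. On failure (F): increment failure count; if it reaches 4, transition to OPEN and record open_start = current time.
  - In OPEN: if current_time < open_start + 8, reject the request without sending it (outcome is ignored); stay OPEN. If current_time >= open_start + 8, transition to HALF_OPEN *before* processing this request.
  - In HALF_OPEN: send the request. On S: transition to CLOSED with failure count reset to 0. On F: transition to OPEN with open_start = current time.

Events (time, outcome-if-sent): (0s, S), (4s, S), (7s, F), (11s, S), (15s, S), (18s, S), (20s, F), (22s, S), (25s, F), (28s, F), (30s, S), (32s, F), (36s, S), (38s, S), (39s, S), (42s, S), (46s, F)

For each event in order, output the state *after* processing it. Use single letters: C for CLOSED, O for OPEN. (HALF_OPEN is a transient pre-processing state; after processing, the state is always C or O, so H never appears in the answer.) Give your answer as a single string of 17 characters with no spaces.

Answer: CCCCCCCCCCCCCCCCC

Derivation:
State after each event:
  event#1 t=0s outcome=S: state=CLOSED
  event#2 t=4s outcome=S: state=CLOSED
  event#3 t=7s outcome=F: state=CLOSED
  event#4 t=11s outcome=S: state=CLOSED
  event#5 t=15s outcome=S: state=CLOSED
  event#6 t=18s outcome=S: state=CLOSED
  event#7 t=20s outcome=F: state=CLOSED
  event#8 t=22s outcome=S: state=CLOSED
  event#9 t=25s outcome=F: state=CLOSED
  event#10 t=28s outcome=F: state=CLOSED
  event#11 t=30s outcome=S: state=CLOSED
  event#12 t=32s outcome=F: state=CLOSED
  event#13 t=36s outcome=S: state=CLOSED
  event#14 t=38s outcome=S: state=CLOSED
  event#15 t=39s outcome=S: state=CLOSED
  event#16 t=42s outcome=S: state=CLOSED
  event#17 t=46s outcome=F: state=CLOSED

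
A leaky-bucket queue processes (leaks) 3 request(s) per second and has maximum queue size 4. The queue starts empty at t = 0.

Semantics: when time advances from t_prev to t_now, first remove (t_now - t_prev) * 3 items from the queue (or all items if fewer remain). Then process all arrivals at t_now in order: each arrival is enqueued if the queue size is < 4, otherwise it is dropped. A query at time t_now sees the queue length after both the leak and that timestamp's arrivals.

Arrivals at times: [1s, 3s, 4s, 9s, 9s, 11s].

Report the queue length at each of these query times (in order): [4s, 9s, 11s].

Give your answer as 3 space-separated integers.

Queue lengths at query times:
  query t=4s: backlog = 1
  query t=9s: backlog = 2
  query t=11s: backlog = 1

Answer: 1 2 1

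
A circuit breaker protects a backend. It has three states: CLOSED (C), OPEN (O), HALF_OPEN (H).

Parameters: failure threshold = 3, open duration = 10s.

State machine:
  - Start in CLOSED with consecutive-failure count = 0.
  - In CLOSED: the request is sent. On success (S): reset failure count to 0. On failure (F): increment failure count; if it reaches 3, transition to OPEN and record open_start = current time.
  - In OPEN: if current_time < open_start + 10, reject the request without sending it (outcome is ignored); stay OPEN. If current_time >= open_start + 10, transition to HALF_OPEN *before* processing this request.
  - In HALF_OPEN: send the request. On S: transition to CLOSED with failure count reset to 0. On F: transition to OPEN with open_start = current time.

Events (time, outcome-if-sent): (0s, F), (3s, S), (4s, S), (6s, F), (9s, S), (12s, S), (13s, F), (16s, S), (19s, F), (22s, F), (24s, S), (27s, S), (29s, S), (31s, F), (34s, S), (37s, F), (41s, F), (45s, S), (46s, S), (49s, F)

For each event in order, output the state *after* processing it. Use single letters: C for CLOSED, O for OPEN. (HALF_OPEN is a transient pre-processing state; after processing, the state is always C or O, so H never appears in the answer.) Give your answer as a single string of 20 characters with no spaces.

Answer: CCCCCCCCCCCCCCCCCCCC

Derivation:
State after each event:
  event#1 t=0s outcome=F: state=CLOSED
  event#2 t=3s outcome=S: state=CLOSED
  event#3 t=4s outcome=S: state=CLOSED
  event#4 t=6s outcome=F: state=CLOSED
  event#5 t=9s outcome=S: state=CLOSED
  event#6 t=12s outcome=S: state=CLOSED
  event#7 t=13s outcome=F: state=CLOSED
  event#8 t=16s outcome=S: state=CLOSED
  event#9 t=19s outcome=F: state=CLOSED
  event#10 t=22s outcome=F: state=CLOSED
  event#11 t=24s outcome=S: state=CLOSED
  event#12 t=27s outcome=S: state=CLOSED
  event#13 t=29s outcome=S: state=CLOSED
  event#14 t=31s outcome=F: state=CLOSED
  event#15 t=34s outcome=S: state=CLOSED
  event#16 t=37s outcome=F: state=CLOSED
  event#17 t=41s outcome=F: state=CLOSED
  event#18 t=45s outcome=S: state=CLOSED
  event#19 t=46s outcome=S: state=CLOSED
  event#20 t=49s outcome=F: state=CLOSED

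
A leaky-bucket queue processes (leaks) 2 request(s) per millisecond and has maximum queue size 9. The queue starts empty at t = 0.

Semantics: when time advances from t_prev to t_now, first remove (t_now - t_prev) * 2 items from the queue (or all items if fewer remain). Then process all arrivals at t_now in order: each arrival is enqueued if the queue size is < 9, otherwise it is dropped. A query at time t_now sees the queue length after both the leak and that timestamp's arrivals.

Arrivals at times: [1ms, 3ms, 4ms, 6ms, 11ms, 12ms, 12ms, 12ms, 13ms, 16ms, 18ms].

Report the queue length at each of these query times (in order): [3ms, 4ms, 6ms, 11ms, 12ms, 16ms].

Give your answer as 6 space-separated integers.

Queue lengths at query times:
  query t=3ms: backlog = 1
  query t=4ms: backlog = 1
  query t=6ms: backlog = 1
  query t=11ms: backlog = 1
  query t=12ms: backlog = 3
  query t=16ms: backlog = 1

Answer: 1 1 1 1 3 1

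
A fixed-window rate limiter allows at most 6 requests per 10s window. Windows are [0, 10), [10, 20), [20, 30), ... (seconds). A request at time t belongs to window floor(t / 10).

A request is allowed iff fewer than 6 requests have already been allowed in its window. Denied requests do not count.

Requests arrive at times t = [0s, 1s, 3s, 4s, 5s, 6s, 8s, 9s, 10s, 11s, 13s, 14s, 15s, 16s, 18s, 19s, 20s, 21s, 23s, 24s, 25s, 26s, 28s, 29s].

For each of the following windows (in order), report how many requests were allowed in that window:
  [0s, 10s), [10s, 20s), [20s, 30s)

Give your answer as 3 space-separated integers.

Answer: 6 6 6

Derivation:
Processing requests:
  req#1 t=0s (window 0): ALLOW
  req#2 t=1s (window 0): ALLOW
  req#3 t=3s (window 0): ALLOW
  req#4 t=4s (window 0): ALLOW
  req#5 t=5s (window 0): ALLOW
  req#6 t=6s (window 0): ALLOW
  req#7 t=8s (window 0): DENY
  req#8 t=9s (window 0): DENY
  req#9 t=10s (window 1): ALLOW
  req#10 t=11s (window 1): ALLOW
  req#11 t=13s (window 1): ALLOW
  req#12 t=14s (window 1): ALLOW
  req#13 t=15s (window 1): ALLOW
  req#14 t=16s (window 1): ALLOW
  req#15 t=18s (window 1): DENY
  req#16 t=19s (window 1): DENY
  req#17 t=20s (window 2): ALLOW
  req#18 t=21s (window 2): ALLOW
  req#19 t=23s (window 2): ALLOW
  req#20 t=24s (window 2): ALLOW
  req#21 t=25s (window 2): ALLOW
  req#22 t=26s (window 2): ALLOW
  req#23 t=28s (window 2): DENY
  req#24 t=29s (window 2): DENY

Allowed counts by window: 6 6 6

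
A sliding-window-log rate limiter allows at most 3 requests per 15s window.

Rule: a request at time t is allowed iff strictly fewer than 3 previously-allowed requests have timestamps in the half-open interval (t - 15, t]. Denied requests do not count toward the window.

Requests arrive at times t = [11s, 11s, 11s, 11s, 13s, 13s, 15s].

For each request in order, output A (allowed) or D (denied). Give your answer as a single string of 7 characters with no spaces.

Tracking allowed requests in the window:
  req#1 t=11s: ALLOW
  req#2 t=11s: ALLOW
  req#3 t=11s: ALLOW
  req#4 t=11s: DENY
  req#5 t=13s: DENY
  req#6 t=13s: DENY
  req#7 t=15s: DENY

Answer: AAADDDD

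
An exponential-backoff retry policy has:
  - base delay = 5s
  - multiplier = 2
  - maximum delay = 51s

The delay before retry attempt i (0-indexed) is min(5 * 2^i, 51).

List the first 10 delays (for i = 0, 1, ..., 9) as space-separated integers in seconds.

Answer: 5 10 20 40 51 51 51 51 51 51

Derivation:
Computing each delay:
  i=0: min(5*2^0, 51) = 5
  i=1: min(5*2^1, 51) = 10
  i=2: min(5*2^2, 51) = 20
  i=3: min(5*2^3, 51) = 40
  i=4: min(5*2^4, 51) = 51
  i=5: min(5*2^5, 51) = 51
  i=6: min(5*2^6, 51) = 51
  i=7: min(5*2^7, 51) = 51
  i=8: min(5*2^8, 51) = 51
  i=9: min(5*2^9, 51) = 51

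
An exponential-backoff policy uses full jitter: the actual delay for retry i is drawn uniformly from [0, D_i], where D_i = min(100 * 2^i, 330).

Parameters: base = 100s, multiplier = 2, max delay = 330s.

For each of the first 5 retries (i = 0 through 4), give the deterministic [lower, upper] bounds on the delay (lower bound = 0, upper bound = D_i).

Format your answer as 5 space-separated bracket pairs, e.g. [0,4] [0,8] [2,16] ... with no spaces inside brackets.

Computing bounds per retry:
  i=0: D_i=min(100*2^0,330)=100, bounds=[0,100]
  i=1: D_i=min(100*2^1,330)=200, bounds=[0,200]
  i=2: D_i=min(100*2^2,330)=330, bounds=[0,330]
  i=3: D_i=min(100*2^3,330)=330, bounds=[0,330]
  i=4: D_i=min(100*2^4,330)=330, bounds=[0,330]

Answer: [0,100] [0,200] [0,330] [0,330] [0,330]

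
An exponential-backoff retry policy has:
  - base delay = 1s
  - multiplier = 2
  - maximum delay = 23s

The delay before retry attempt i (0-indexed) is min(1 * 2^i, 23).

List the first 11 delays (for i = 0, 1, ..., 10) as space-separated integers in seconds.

Computing each delay:
  i=0: min(1*2^0, 23) = 1
  i=1: min(1*2^1, 23) = 2
  i=2: min(1*2^2, 23) = 4
  i=3: min(1*2^3, 23) = 8
  i=4: min(1*2^4, 23) = 16
  i=5: min(1*2^5, 23) = 23
  i=6: min(1*2^6, 23) = 23
  i=7: min(1*2^7, 23) = 23
  i=8: min(1*2^8, 23) = 23
  i=9: min(1*2^9, 23) = 23
  i=10: min(1*2^10, 23) = 23

Answer: 1 2 4 8 16 23 23 23 23 23 23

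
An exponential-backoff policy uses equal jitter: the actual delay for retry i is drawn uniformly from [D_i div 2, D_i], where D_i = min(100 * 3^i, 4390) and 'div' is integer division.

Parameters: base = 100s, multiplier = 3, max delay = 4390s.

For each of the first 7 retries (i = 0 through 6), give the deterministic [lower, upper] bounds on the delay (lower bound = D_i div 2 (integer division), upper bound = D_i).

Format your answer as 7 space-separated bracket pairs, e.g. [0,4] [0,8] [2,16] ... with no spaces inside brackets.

Answer: [50,100] [150,300] [450,900] [1350,2700] [2195,4390] [2195,4390] [2195,4390]

Derivation:
Computing bounds per retry:
  i=0: D_i=min(100*3^0,4390)=100, bounds=[50,100]
  i=1: D_i=min(100*3^1,4390)=300, bounds=[150,300]
  i=2: D_i=min(100*3^2,4390)=900, bounds=[450,900]
  i=3: D_i=min(100*3^3,4390)=2700, bounds=[1350,2700]
  i=4: D_i=min(100*3^4,4390)=4390, bounds=[2195,4390]
  i=5: D_i=min(100*3^5,4390)=4390, bounds=[2195,4390]
  i=6: D_i=min(100*3^6,4390)=4390, bounds=[2195,4390]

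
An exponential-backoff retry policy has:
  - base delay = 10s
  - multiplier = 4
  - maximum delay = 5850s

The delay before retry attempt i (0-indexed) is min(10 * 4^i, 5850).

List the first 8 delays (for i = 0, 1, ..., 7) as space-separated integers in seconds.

Answer: 10 40 160 640 2560 5850 5850 5850

Derivation:
Computing each delay:
  i=0: min(10*4^0, 5850) = 10
  i=1: min(10*4^1, 5850) = 40
  i=2: min(10*4^2, 5850) = 160
  i=3: min(10*4^3, 5850) = 640
  i=4: min(10*4^4, 5850) = 2560
  i=5: min(10*4^5, 5850) = 5850
  i=6: min(10*4^6, 5850) = 5850
  i=7: min(10*4^7, 5850) = 5850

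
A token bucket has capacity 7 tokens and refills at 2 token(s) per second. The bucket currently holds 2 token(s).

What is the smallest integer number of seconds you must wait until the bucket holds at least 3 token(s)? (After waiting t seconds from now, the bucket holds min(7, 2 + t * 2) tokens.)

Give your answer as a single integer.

Answer: 1

Derivation:
Need 2 + t * 2 >= 3, so t >= 1/2.
Smallest integer t = ceil(1/2) = 1.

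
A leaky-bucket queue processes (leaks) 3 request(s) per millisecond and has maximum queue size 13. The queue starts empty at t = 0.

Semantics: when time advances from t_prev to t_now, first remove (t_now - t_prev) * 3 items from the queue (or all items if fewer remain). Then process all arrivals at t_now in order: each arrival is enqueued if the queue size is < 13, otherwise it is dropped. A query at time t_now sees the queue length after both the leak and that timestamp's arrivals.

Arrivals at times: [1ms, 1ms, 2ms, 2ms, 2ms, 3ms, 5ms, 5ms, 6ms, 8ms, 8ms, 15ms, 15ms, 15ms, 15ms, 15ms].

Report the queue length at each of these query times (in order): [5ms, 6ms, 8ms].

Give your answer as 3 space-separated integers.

Queue lengths at query times:
  query t=5ms: backlog = 2
  query t=6ms: backlog = 1
  query t=8ms: backlog = 2

Answer: 2 1 2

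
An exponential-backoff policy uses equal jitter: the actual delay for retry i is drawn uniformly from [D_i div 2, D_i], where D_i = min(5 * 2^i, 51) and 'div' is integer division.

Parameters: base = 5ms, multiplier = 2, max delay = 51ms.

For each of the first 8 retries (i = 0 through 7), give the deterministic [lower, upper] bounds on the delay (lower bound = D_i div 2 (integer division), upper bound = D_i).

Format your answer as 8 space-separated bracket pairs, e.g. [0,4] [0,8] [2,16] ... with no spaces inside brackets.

Answer: [2,5] [5,10] [10,20] [20,40] [25,51] [25,51] [25,51] [25,51]

Derivation:
Computing bounds per retry:
  i=0: D_i=min(5*2^0,51)=5, bounds=[2,5]
  i=1: D_i=min(5*2^1,51)=10, bounds=[5,10]
  i=2: D_i=min(5*2^2,51)=20, bounds=[10,20]
  i=3: D_i=min(5*2^3,51)=40, bounds=[20,40]
  i=4: D_i=min(5*2^4,51)=51, bounds=[25,51]
  i=5: D_i=min(5*2^5,51)=51, bounds=[25,51]
  i=6: D_i=min(5*2^6,51)=51, bounds=[25,51]
  i=7: D_i=min(5*2^7,51)=51, bounds=[25,51]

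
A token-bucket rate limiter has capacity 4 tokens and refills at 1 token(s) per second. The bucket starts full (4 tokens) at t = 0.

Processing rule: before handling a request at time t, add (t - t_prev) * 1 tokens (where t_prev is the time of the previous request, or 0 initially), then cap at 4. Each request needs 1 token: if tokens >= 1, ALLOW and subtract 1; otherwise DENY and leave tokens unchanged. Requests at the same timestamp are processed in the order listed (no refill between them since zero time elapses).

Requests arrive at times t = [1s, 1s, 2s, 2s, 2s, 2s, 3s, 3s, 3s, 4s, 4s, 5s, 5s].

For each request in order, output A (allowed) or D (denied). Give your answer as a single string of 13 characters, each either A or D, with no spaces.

Simulating step by step:
  req#1 t=1s: ALLOW
  req#2 t=1s: ALLOW
  req#3 t=2s: ALLOW
  req#4 t=2s: ALLOW
  req#5 t=2s: ALLOW
  req#6 t=2s: DENY
  req#7 t=3s: ALLOW
  req#8 t=3s: DENY
  req#9 t=3s: DENY
  req#10 t=4s: ALLOW
  req#11 t=4s: DENY
  req#12 t=5s: ALLOW
  req#13 t=5s: DENY

Answer: AAAAADADDADAD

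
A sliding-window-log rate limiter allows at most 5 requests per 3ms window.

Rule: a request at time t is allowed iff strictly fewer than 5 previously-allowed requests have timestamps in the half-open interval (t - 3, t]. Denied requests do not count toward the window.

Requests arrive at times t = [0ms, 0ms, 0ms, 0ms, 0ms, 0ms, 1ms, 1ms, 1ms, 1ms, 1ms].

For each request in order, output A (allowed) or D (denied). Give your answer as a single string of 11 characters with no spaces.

Tracking allowed requests in the window:
  req#1 t=0ms: ALLOW
  req#2 t=0ms: ALLOW
  req#3 t=0ms: ALLOW
  req#4 t=0ms: ALLOW
  req#5 t=0ms: ALLOW
  req#6 t=0ms: DENY
  req#7 t=1ms: DENY
  req#8 t=1ms: DENY
  req#9 t=1ms: DENY
  req#10 t=1ms: DENY
  req#11 t=1ms: DENY

Answer: AAAAADDDDDD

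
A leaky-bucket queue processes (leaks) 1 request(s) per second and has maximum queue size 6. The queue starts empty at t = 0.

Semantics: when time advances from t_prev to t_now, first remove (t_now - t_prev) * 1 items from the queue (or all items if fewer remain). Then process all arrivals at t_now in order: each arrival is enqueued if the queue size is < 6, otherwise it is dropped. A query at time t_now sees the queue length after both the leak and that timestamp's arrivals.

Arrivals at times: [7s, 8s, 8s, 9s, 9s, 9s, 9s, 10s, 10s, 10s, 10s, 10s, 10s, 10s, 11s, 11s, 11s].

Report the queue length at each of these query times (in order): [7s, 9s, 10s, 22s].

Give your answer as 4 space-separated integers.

Queue lengths at query times:
  query t=7s: backlog = 1
  query t=9s: backlog = 5
  query t=10s: backlog = 6
  query t=22s: backlog = 0

Answer: 1 5 6 0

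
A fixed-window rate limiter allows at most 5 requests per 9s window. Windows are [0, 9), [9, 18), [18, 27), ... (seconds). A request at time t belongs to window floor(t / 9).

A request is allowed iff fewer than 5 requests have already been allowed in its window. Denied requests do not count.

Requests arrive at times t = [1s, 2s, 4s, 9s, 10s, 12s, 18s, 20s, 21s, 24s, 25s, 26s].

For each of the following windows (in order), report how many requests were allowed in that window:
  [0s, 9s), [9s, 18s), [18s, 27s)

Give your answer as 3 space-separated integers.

Processing requests:
  req#1 t=1s (window 0): ALLOW
  req#2 t=2s (window 0): ALLOW
  req#3 t=4s (window 0): ALLOW
  req#4 t=9s (window 1): ALLOW
  req#5 t=10s (window 1): ALLOW
  req#6 t=12s (window 1): ALLOW
  req#7 t=18s (window 2): ALLOW
  req#8 t=20s (window 2): ALLOW
  req#9 t=21s (window 2): ALLOW
  req#10 t=24s (window 2): ALLOW
  req#11 t=25s (window 2): ALLOW
  req#12 t=26s (window 2): DENY

Allowed counts by window: 3 3 5

Answer: 3 3 5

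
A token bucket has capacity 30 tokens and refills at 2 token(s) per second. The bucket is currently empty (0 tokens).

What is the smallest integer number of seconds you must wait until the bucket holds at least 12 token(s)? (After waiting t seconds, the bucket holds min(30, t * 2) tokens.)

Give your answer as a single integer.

Answer: 6

Derivation:
Need t * 2 >= 12, so t >= 12/2.
Smallest integer t = ceil(12/2) = 6.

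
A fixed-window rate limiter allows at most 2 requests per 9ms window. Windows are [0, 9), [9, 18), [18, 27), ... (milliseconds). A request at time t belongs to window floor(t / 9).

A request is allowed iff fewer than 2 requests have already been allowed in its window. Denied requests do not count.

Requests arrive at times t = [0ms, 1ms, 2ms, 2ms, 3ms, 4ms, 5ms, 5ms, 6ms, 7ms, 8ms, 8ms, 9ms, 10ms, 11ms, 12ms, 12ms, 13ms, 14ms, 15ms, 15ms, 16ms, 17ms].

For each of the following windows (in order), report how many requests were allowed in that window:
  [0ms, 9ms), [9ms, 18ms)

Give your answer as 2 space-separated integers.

Answer: 2 2

Derivation:
Processing requests:
  req#1 t=0ms (window 0): ALLOW
  req#2 t=1ms (window 0): ALLOW
  req#3 t=2ms (window 0): DENY
  req#4 t=2ms (window 0): DENY
  req#5 t=3ms (window 0): DENY
  req#6 t=4ms (window 0): DENY
  req#7 t=5ms (window 0): DENY
  req#8 t=5ms (window 0): DENY
  req#9 t=6ms (window 0): DENY
  req#10 t=7ms (window 0): DENY
  req#11 t=8ms (window 0): DENY
  req#12 t=8ms (window 0): DENY
  req#13 t=9ms (window 1): ALLOW
  req#14 t=10ms (window 1): ALLOW
  req#15 t=11ms (window 1): DENY
  req#16 t=12ms (window 1): DENY
  req#17 t=12ms (window 1): DENY
  req#18 t=13ms (window 1): DENY
  req#19 t=14ms (window 1): DENY
  req#20 t=15ms (window 1): DENY
  req#21 t=15ms (window 1): DENY
  req#22 t=16ms (window 1): DENY
  req#23 t=17ms (window 1): DENY

Allowed counts by window: 2 2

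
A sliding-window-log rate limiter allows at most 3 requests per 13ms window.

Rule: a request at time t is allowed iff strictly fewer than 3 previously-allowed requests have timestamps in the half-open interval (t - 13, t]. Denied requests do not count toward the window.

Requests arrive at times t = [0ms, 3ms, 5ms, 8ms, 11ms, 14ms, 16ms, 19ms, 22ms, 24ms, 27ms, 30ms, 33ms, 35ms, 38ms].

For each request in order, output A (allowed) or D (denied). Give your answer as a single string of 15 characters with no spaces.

Answer: AAADDAAADDAAADD

Derivation:
Tracking allowed requests in the window:
  req#1 t=0ms: ALLOW
  req#2 t=3ms: ALLOW
  req#3 t=5ms: ALLOW
  req#4 t=8ms: DENY
  req#5 t=11ms: DENY
  req#6 t=14ms: ALLOW
  req#7 t=16ms: ALLOW
  req#8 t=19ms: ALLOW
  req#9 t=22ms: DENY
  req#10 t=24ms: DENY
  req#11 t=27ms: ALLOW
  req#12 t=30ms: ALLOW
  req#13 t=33ms: ALLOW
  req#14 t=35ms: DENY
  req#15 t=38ms: DENY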